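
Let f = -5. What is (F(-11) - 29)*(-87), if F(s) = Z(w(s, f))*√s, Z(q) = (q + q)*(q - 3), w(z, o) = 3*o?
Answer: 2523 - 46980*I*√11 ≈ 2523.0 - 1.5582e+5*I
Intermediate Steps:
Z(q) = 2*q*(-3 + q) (Z(q) = (2*q)*(-3 + q) = 2*q*(-3 + q))
F(s) = 540*√s (F(s) = (2*(3*(-5))*(-3 + 3*(-5)))*√s = (2*(-15)*(-3 - 15))*√s = (2*(-15)*(-18))*√s = 540*√s)
(F(-11) - 29)*(-87) = (540*√(-11) - 29)*(-87) = (540*(I*√11) - 29)*(-87) = (540*I*√11 - 29)*(-87) = (-29 + 540*I*√11)*(-87) = 2523 - 46980*I*√11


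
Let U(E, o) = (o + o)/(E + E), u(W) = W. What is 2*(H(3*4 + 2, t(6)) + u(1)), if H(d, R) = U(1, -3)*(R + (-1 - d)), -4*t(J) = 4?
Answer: 98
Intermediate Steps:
t(J) = -1 (t(J) = -1/4*4 = -1)
U(E, o) = o/E (U(E, o) = (2*o)/((2*E)) = (2*o)*(1/(2*E)) = o/E)
H(d, R) = 3 - 3*R + 3*d (H(d, R) = (-3/1)*(R + (-1 - d)) = (-3*1)*(-1 + R - d) = -3*(-1 + R - d) = 3 - 3*R + 3*d)
2*(H(3*4 + 2, t(6)) + u(1)) = 2*((3 - 3*(-1) + 3*(3*4 + 2)) + 1) = 2*((3 + 3 + 3*(12 + 2)) + 1) = 2*((3 + 3 + 3*14) + 1) = 2*((3 + 3 + 42) + 1) = 2*(48 + 1) = 2*49 = 98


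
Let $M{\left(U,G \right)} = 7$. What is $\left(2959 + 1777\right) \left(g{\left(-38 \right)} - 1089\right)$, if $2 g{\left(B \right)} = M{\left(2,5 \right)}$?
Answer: $-5140928$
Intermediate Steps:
$g{\left(B \right)} = \frac{7}{2}$ ($g{\left(B \right)} = \frac{1}{2} \cdot 7 = \frac{7}{2}$)
$\left(2959 + 1777\right) \left(g{\left(-38 \right)} - 1089\right) = \left(2959 + 1777\right) \left(\frac{7}{2} - 1089\right) = 4736 \left(\frac{7}{2} + \left(-2335 + 1246\right)\right) = 4736 \left(\frac{7}{2} - 1089\right) = 4736 \left(- \frac{2171}{2}\right) = -5140928$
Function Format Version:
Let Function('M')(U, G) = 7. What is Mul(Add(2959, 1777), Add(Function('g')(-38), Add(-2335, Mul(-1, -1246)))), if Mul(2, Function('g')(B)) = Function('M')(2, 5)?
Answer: -5140928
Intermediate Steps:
Function('g')(B) = Rational(7, 2) (Function('g')(B) = Mul(Rational(1, 2), 7) = Rational(7, 2))
Mul(Add(2959, 1777), Add(Function('g')(-38), Add(-2335, Mul(-1, -1246)))) = Mul(Add(2959, 1777), Add(Rational(7, 2), Add(-2335, Mul(-1, -1246)))) = Mul(4736, Add(Rational(7, 2), Add(-2335, 1246))) = Mul(4736, Add(Rational(7, 2), -1089)) = Mul(4736, Rational(-2171, 2)) = -5140928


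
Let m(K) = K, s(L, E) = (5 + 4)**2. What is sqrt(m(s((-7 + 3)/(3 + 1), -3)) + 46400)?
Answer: sqrt(46481) ≈ 215.59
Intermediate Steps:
s(L, E) = 81 (s(L, E) = 9**2 = 81)
sqrt(m(s((-7 + 3)/(3 + 1), -3)) + 46400) = sqrt(81 + 46400) = sqrt(46481)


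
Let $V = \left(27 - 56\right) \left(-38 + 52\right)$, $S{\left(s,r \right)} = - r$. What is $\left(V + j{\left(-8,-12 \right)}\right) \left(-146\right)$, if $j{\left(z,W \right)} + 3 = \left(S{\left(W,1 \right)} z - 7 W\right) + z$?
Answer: $47450$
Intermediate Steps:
$V = -406$ ($V = \left(-29\right) 14 = -406$)
$j{\left(z,W \right)} = -3 - 7 W$ ($j{\left(z,W \right)} = -3 - \left(- z + 7 W - \left(-1\right) 1 z\right) = -3 + \left(\left(- z - 7 W\right) + z\right) = -3 - 7 W$)
$\left(V + j{\left(-8,-12 \right)}\right) \left(-146\right) = \left(-406 - -81\right) \left(-146\right) = \left(-406 + \left(-3 + 84\right)\right) \left(-146\right) = \left(-406 + 81\right) \left(-146\right) = \left(-325\right) \left(-146\right) = 47450$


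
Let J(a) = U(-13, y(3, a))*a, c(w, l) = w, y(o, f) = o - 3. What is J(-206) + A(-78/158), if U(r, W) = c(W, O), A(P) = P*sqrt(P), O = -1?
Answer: -39*I*sqrt(3081)/6241 ≈ -0.34686*I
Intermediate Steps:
y(o, f) = -3 + o
A(P) = P**(3/2)
U(r, W) = W
J(a) = 0 (J(a) = (-3 + 3)*a = 0*a = 0)
J(-206) + A(-78/158) = 0 + (-78/158)**(3/2) = 0 + (-78*1/158)**(3/2) = 0 + (-39/79)**(3/2) = 0 - 39*I*sqrt(3081)/6241 = -39*I*sqrt(3081)/6241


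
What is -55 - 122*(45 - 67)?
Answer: 2629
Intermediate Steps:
-55 - 122*(45 - 67) = -55 - 122*(-22) = -55 + 2684 = 2629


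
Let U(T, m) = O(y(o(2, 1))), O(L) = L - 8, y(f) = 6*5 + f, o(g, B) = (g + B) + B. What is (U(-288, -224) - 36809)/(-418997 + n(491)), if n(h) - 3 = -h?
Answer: 36783/419485 ≈ 0.087686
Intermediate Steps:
o(g, B) = g + 2*B (o(g, B) = (B + g) + B = g + 2*B)
y(f) = 30 + f
O(L) = -8 + L
U(T, m) = 26 (U(T, m) = -8 + (30 + (2 + 2*1)) = -8 + (30 + (2 + 2)) = -8 + (30 + 4) = -8 + 34 = 26)
n(h) = 3 - h
(U(-288, -224) - 36809)/(-418997 + n(491)) = (26 - 36809)/(-418997 + (3 - 1*491)) = -36783/(-418997 + (3 - 491)) = -36783/(-418997 - 488) = -36783/(-419485) = -36783*(-1/419485) = 36783/419485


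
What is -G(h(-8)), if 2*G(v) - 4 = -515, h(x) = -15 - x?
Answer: 511/2 ≈ 255.50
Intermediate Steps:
G(v) = -511/2 (G(v) = 2 + (1/2)*(-515) = 2 - 515/2 = -511/2)
-G(h(-8)) = -1*(-511/2) = 511/2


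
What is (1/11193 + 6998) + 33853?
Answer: 457245244/11193 ≈ 40851.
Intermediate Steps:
(1/11193 + 6998) + 33853 = 78328615/11193 + 33853 = 457245244/11193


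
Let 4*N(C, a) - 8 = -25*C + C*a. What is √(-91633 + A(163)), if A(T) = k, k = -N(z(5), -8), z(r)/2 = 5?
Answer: 3*I*√40690/2 ≈ 302.58*I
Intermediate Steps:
z(r) = 10 (z(r) = 2*5 = 10)
N(C, a) = 2 - 25*C/4 + C*a/4 (N(C, a) = 2 + (-25*C + C*a)/4 = 2 + (-25*C/4 + C*a/4) = 2 - 25*C/4 + C*a/4)
k = 161/2 (k = -(2 - 25/4*10 + (¼)*10*(-8)) = -(2 - 125/2 - 20) = -1*(-161/2) = 161/2 ≈ 80.500)
A(T) = 161/2
√(-91633 + A(163)) = √(-91633 + 161/2) = √(-183105/2) = 3*I*√40690/2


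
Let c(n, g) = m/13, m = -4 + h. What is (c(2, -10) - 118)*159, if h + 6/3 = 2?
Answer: -244542/13 ≈ -18811.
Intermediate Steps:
h = 0 (h = -2 + 2 = 0)
m = -4 (m = -4 + 0 = -4)
c(n, g) = -4/13
(c(2, -10) - 118)*159 = (-4/13 - 118)*159 = -1538/13*159 = -244542/13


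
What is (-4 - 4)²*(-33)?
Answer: -2112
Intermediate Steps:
(-4 - 4)²*(-33) = (-8)²*(-33) = 64*(-33) = -2112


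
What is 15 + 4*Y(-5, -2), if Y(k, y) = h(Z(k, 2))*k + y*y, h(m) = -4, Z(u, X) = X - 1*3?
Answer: 111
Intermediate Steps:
Z(u, X) = -3 + X (Z(u, X) = X - 3 = -3 + X)
Y(k, y) = y**2 - 4*k (Y(k, y) = -4*k + y*y = -4*k + y**2 = y**2 - 4*k)
15 + 4*Y(-5, -2) = 15 + 4*((-2)**2 - 4*(-5)) = 15 + 4*(4 + 20) = 15 + 4*24 = 15 + 96 = 111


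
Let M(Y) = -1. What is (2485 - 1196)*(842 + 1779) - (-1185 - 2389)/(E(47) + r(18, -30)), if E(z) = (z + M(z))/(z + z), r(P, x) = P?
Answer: 2936057539/869 ≈ 3.3787e+6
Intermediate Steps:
E(z) = (-1 + z)/(2*z) (E(z) = (z - 1)/(z + z) = (-1 + z)/((2*z)) = (-1 + z)*(1/(2*z)) = (-1 + z)/(2*z))
(2485 - 1196)*(842 + 1779) - (-1185 - 2389)/(E(47) + r(18, -30)) = (2485 - 1196)*(842 + 1779) - (-1185 - 2389)/((½)*(-1 + 47)/47 + 18) = 1289*2621 - (-3574)/((½)*(1/47)*46 + 18) = 3378469 - (-3574)/(23/47 + 18) = 3378469 - (-3574)/869/47 = 3378469 - (-3574)*47/869 = 3378469 - 1*(-167978/869) = 3378469 + 167978/869 = 2936057539/869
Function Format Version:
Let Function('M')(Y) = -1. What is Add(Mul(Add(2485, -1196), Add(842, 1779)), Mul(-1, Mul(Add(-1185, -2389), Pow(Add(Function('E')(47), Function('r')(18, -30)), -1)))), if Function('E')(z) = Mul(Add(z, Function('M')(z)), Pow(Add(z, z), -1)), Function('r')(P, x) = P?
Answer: Rational(2936057539, 869) ≈ 3.3787e+6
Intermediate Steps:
Function('E')(z) = Mul(Rational(1, 2), Pow(z, -1), Add(-1, z)) (Function('E')(z) = Mul(Add(z, -1), Pow(Add(z, z), -1)) = Mul(Add(-1, z), Pow(Mul(2, z), -1)) = Mul(Add(-1, z), Mul(Rational(1, 2), Pow(z, -1))) = Mul(Rational(1, 2), Pow(z, -1), Add(-1, z)))
Add(Mul(Add(2485, -1196), Add(842, 1779)), Mul(-1, Mul(Add(-1185, -2389), Pow(Add(Function('E')(47), Function('r')(18, -30)), -1)))) = Add(Mul(Add(2485, -1196), Add(842, 1779)), Mul(-1, Mul(Add(-1185, -2389), Pow(Add(Mul(Rational(1, 2), Pow(47, -1), Add(-1, 47)), 18), -1)))) = Add(Mul(1289, 2621), Mul(-1, Mul(-3574, Pow(Add(Mul(Rational(1, 2), Rational(1, 47), 46), 18), -1)))) = Add(3378469, Mul(-1, Mul(-3574, Pow(Add(Rational(23, 47), 18), -1)))) = Add(3378469, Mul(-1, Mul(-3574, Pow(Rational(869, 47), -1)))) = Add(3378469, Mul(-1, Mul(-3574, Rational(47, 869)))) = Add(3378469, Mul(-1, Rational(-167978, 869))) = Add(3378469, Rational(167978, 869)) = Rational(2936057539, 869)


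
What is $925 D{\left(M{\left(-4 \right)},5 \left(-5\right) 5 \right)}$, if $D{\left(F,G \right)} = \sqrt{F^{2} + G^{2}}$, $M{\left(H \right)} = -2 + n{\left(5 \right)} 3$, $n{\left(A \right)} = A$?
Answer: $925 \sqrt{15794} \approx 1.1625 \cdot 10^{5}$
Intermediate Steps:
$M{\left(H \right)} = 13$ ($M{\left(H \right)} = -2 + 5 \cdot 3 = -2 + 15 = 13$)
$925 D{\left(M{\left(-4 \right)},5 \left(-5\right) 5 \right)} = 925 \sqrt{13^{2} + \left(5 \left(-5\right) 5\right)^{2}} = 925 \sqrt{169 + \left(\left(-25\right) 5\right)^{2}} = 925 \sqrt{169 + \left(-125\right)^{2}} = 925 \sqrt{169 + 15625} = 925 \sqrt{15794}$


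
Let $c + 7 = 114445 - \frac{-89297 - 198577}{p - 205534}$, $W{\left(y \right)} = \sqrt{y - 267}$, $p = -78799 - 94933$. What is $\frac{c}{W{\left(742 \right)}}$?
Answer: $\frac{7233692439 \sqrt{19}}{6005045} \approx 5250.7$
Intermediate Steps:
$p = -173732$
$W{\left(y \right)} = \sqrt{-267 + y}$
$c = \frac{7233692439}{63211}$ ($c = -7 + \left(114445 - \frac{-89297 - 198577}{-173732 - 205534}\right) = -7 + \left(114445 - - \frac{287874}{-379266}\right) = -7 + \left(114445 - \left(-287874\right) \left(- \frac{1}{379266}\right)\right) = -7 + \left(114445 - \frac{47979}{63211}\right) = -7 + \frac{7234134916}{63211} = \frac{7233692439}{63211} \approx 1.1444 \cdot 10^{5}$)
$\frac{c}{W{\left(742 \right)}} = \frac{7233692439}{63211 \sqrt{-267 + 742}} = \frac{7233692439}{63211 \sqrt{475}} = \frac{7233692439}{63211 \cdot 5 \sqrt{19}} = \frac{7233692439 \frac{\sqrt{19}}{95}}{63211} = \frac{7233692439 \sqrt{19}}{6005045}$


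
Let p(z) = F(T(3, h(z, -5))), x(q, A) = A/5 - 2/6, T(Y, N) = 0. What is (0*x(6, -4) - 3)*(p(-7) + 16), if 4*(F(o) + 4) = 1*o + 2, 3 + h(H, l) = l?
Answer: -75/2 ≈ -37.500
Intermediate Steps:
h(H, l) = -3 + l
x(q, A) = -⅓ + A/5 (x(q, A) = A*(⅕) - 2*⅙ = A/5 - ⅓ = -⅓ + A/5)
F(o) = -7/2 + o/4 (F(o) = -4 + (1*o + 2)/4 = -4 + (o + 2)/4 = -4 + (2 + o)/4 = -4 + (½ + o/4) = -7/2 + o/4)
p(z) = -7/2 (p(z) = -7/2 + (¼)*0 = -7/2 + 0 = -7/2)
(0*x(6, -4) - 3)*(p(-7) + 16) = (0*(-⅓ + (⅕)*(-4)) - 3)*(-7/2 + 16) = (0*(-⅓ - ⅘) - 3)*(25/2) = (0*(-17/15) - 3)*(25/2) = (0 - 3)*(25/2) = -3*25/2 = -75/2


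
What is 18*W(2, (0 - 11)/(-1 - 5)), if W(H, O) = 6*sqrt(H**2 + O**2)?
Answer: 18*sqrt(265) ≈ 293.02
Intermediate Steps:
18*W(2, (0 - 11)/(-1 - 5)) = 18*(6*sqrt(2**2 + ((0 - 11)/(-1 - 5))**2)) = 18*(6*sqrt(4 + (-11/(-6))**2)) = 18*(6*sqrt(4 + (-11*(-1/6))**2)) = 18*(6*sqrt(4 + (11/6)**2)) = 18*(6*sqrt(4 + 121/36)) = 18*(6*sqrt(265/36)) = 18*(6*(sqrt(265)/6)) = 18*sqrt(265)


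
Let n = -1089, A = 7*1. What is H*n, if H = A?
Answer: -7623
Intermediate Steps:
A = 7
H = 7
H*n = 7*(-1089) = -7623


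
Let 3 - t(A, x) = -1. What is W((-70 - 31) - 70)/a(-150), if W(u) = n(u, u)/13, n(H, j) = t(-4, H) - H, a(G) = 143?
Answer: 175/1859 ≈ 0.094137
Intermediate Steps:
t(A, x) = 4 (t(A, x) = 3 - 1*(-1) = 3 + 1 = 4)
n(H, j) = 4 - H
W(u) = 4/13 - u/13 (W(u) = (4 - u)/13 = (4 - u)*(1/13) = 4/13 - u/13)
W((-70 - 31) - 70)/a(-150) = (4/13 - ((-70 - 31) - 70)/13)/143 = (4/13 - (-101 - 70)/13)*(1/143) = (4/13 - 1/13*(-171))*(1/143) = (4/13 + 171/13)*(1/143) = (175/13)*(1/143) = 175/1859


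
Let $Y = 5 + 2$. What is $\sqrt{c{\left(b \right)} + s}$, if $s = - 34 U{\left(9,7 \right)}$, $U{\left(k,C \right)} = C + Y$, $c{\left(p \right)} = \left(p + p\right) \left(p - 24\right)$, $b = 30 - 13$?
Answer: $i \sqrt{714} \approx 26.721 i$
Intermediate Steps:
$b = 17$ ($b = 30 - 13 = 17$)
$c{\left(p \right)} = 2 p \left(-24 + p\right)$
$Y = 7$
$U{\left(k,C \right)} = 7 + C$ ($U{\left(k,C \right)} = C + 7 = 7 + C$)
$s = -476$ ($s = - 34 \left(7 + 7\right) = \left(-34\right) 14 = -476$)
$\sqrt{c{\left(b \right)} + s} = \sqrt{2 \cdot 17 \left(-24 + 17\right) - 476} = \sqrt{2 \cdot 17 \left(-7\right) - 476} = \sqrt{-238 - 476} = \sqrt{-714} = i \sqrt{714}$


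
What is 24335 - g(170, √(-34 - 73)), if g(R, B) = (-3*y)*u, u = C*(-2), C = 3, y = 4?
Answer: 24263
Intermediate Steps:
u = -6 (u = 3*(-2) = -6)
g(R, B) = 72 (g(R, B) = -3*4*(-6) = -12*(-6) = 72)
24335 - g(170, √(-34 - 73)) = 24335 - 1*72 = 24335 - 72 = 24263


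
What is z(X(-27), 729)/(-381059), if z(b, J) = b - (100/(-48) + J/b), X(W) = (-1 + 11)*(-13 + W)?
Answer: 475313/457270800 ≈ 0.0010395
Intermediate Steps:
X(W) = -130 + 10*W (X(W) = 10*(-13 + W) = -130 + 10*W)
z(b, J) = 25/12 + b - J/b (z(b, J) = b - (100*(-1/48) + J/b) = b - (-25/12 + J/b) = b + (25/12 - J/b) = 25/12 + b - J/b)
z(X(-27), 729)/(-381059) = (25/12 + (-130 + 10*(-27)) - 1*729/(-130 + 10*(-27)))/(-381059) = (25/12 + (-130 - 270) - 1*729/(-130 - 270))*(-1/381059) = (25/12 - 400 - 1*729/(-400))*(-1/381059) = (25/12 - 400 - 1*729*(-1/400))*(-1/381059) = (25/12 - 400 + 729/400)*(-1/381059) = -475313/1200*(-1/381059) = 475313/457270800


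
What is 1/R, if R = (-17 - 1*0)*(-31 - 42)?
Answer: 1/1241 ≈ 0.00080580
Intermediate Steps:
R = 1241 (R = (-17 + 0)*(-73) = -17*(-73) = 1241)
1/R = 1/1241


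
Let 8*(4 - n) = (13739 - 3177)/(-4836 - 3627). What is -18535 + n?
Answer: -627306131/33852 ≈ -18531.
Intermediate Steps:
n = 140689/33852 (n = 4 - (13739 - 3177)/(8*(-4836 - 3627)) = 4 - 5281/(4*(-8463)) = 4 - 5281*(-1)/(4*8463) = 4 - 1/8*(-10562/8463) = 4 + 5281/33852 = 140689/33852 ≈ 4.1560)
-18535 + n = -18535 + 140689/33852 = -627306131/33852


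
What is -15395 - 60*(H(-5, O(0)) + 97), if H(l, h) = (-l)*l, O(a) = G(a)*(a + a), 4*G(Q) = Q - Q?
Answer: -19715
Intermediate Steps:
G(Q) = 0 (G(Q) = (Q - Q)/4 = (1/4)*0 = 0)
O(a) = 0 (O(a) = 0*(a + a) = 0*(2*a) = 0)
H(l, h) = -l**2
-15395 - 60*(H(-5, O(0)) + 97) = -15395 - 60*(-1*(-5)**2 + 97) = -15395 - 60*(-1*25 + 97) = -15395 - 60*(-25 + 97) = -15395 - 60*72 = -15395 - 1*4320 = -15395 - 4320 = -19715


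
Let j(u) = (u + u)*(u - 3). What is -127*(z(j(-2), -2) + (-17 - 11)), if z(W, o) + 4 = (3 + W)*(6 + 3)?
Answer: -22225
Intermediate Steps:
j(u) = 2*u*(-3 + u) (j(u) = (2*u)*(-3 + u) = 2*u*(-3 + u))
z(W, o) = 23 + 9*W (z(W, o) = -4 + (3 + W)*(6 + 3) = -4 + (3 + W)*9 = -4 + (27 + 9*W) = 23 + 9*W)
-127*(z(j(-2), -2) + (-17 - 11)) = -127*((23 + 9*(2*(-2)*(-3 - 2))) + (-17 - 11)) = -127*((23 + 9*(2*(-2)*(-5))) - 28) = -127*((23 + 9*20) - 28) = -127*((23 + 180) - 28) = -127*(203 - 28) = -127*175 = -22225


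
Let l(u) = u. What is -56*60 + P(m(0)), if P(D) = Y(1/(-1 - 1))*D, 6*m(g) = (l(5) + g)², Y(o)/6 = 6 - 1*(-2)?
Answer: -3160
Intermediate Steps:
Y(o) = 48 (Y(o) = 6*(6 - 1*(-2)) = 6*(6 + 2) = 6*8 = 48)
m(g) = (5 + g)²/6
P(D) = 48*D
-56*60 + P(m(0)) = -56*60 + 48*((5 + 0)²/6) = -3360 + 48*((⅙)*5²) = -3360 + 48*((⅙)*25) = -3360 + 48*(25/6) = -3360 + 200 = -3160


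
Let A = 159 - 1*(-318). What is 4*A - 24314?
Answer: -22406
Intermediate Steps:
A = 477 (A = 159 + 318 = 477)
4*A - 24314 = 4*477 - 24314 = 1908 - 24314 = -22406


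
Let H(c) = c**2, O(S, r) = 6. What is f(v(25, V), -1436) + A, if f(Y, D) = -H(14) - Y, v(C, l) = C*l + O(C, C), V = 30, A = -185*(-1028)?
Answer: 189228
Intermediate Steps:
A = 190180
v(C, l) = 6 + C*l (v(C, l) = C*l + 6 = 6 + C*l)
f(Y, D) = -196 - Y (f(Y, D) = -1*14**2 - Y = -1*196 - Y = -196 - Y)
f(v(25, V), -1436) + A = (-196 - (6 + 25*30)) + 190180 = (-196 - (6 + 750)) + 190180 = (-196 - 1*756) + 190180 = (-196 - 756) + 190180 = -952 + 190180 = 189228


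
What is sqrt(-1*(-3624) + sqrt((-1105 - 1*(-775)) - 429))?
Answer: sqrt(3624 + I*sqrt(759)) ≈ 60.2 + 0.2288*I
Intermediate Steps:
sqrt(-1*(-3624) + sqrt((-1105 - 1*(-775)) - 429)) = sqrt(3624 + sqrt((-1105 + 775) - 429)) = sqrt(3624 + sqrt(-330 - 429)) = sqrt(3624 + sqrt(-759)) = sqrt(3624 + I*sqrt(759))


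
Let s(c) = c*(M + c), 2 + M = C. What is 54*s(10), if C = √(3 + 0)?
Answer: 4320 + 540*√3 ≈ 5255.3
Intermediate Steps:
C = √3 ≈ 1.7320
M = -2 + √3 ≈ -0.26795
s(c) = c*(-2 + c + √3) (s(c) = c*((-2 + √3) + c) = c*(-2 + c + √3))
54*s(10) = 54*(10*(-2 + 10 + √3)) = 54*(10*(8 + √3)) = 54*(80 + 10*√3) = 4320 + 540*√3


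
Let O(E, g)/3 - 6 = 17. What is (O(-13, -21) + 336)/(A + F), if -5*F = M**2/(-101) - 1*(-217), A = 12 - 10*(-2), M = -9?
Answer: -68175/1892 ≈ -36.033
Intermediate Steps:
O(E, g) = 69 (O(E, g) = 18 + 3*17 = 18 + 51 = 69)
A = 32 (A = 12 + 20 = 32)
F = -21836/505 (F = -((-9)**2/(-101) - 1*(-217))/5 = -(81*(-1/101) + 217)/5 = -(-81/101 + 217)/5 = -1/5*21836/101 = -21836/505 ≈ -43.240)
(O(-13, -21) + 336)/(A + F) = (69 + 336)/(32 - 21836/505) = 405/(-5676/505) = 405*(-505/5676) = -68175/1892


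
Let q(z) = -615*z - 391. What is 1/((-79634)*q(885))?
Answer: 1/43373932244 ≈ 2.3055e-11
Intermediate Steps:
q(z) = -391 - 615*z
1/((-79634)*q(885)) = 1/((-79634)*(-391 - 615*885)) = -1/(79634*(-391 - 544275)) = -1/79634/(-544666) = -1/79634*(-1/544666) = 1/43373932244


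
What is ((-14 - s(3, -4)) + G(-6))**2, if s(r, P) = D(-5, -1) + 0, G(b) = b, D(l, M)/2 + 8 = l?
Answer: 36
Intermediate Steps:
D(l, M) = -16 + 2*l
s(r, P) = -26 (s(r, P) = (-16 + 2*(-5)) + 0 = (-16 - 10) + 0 = -26 + 0 = -26)
((-14 - s(3, -4)) + G(-6))**2 = ((-14 - 1*(-26)) - 6)**2 = ((-14 + 26) - 6)**2 = (12 - 6)**2 = 6**2 = 36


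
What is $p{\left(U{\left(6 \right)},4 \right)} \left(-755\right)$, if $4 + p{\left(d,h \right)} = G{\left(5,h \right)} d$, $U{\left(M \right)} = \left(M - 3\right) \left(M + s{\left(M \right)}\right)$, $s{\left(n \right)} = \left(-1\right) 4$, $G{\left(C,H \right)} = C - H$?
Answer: $-1510$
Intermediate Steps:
$s{\left(n \right)} = -4$
$U{\left(M \right)} = \left(-4 + M\right) \left(-3 + M\right)$ ($U{\left(M \right)} = \left(M - 3\right) \left(M - 4\right) = \left(-3 + M\right) \left(-4 + M\right) = \left(-4 + M\right) \left(-3 + M\right)$)
$p{\left(d,h \right)} = -4 + d \left(5 - h\right)$ ($p{\left(d,h \right)} = -4 + \left(5 - h\right) d = -4 + d \left(5 - h\right)$)
$p{\left(U{\left(6 \right)},4 \right)} \left(-755\right) = \left(-4 - \left(12 + 6^{2} - 42\right) \left(-5 + 4\right)\right) \left(-755\right) = \left(-4 - \left(12 + 36 - 42\right) \left(-1\right)\right) \left(-755\right) = \left(-4 - 6 \left(-1\right)\right) \left(-755\right) = \left(-4 + 6\right) \left(-755\right) = 2 \left(-755\right) = -1510$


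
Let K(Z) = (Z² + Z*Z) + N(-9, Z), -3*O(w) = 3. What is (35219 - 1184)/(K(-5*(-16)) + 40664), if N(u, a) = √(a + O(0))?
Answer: 606549080/952799739 - 11345*√79/952799739 ≈ 0.63649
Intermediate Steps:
O(w) = -1 (O(w) = -⅓*3 = -1)
N(u, a) = √(-1 + a) (N(u, a) = √(a - 1) = √(-1 + a))
K(Z) = √(-1 + Z) + 2*Z² (K(Z) = (Z² + Z*Z) + √(-1 + Z) = (Z² + Z²) + √(-1 + Z) = 2*Z² + √(-1 + Z) = √(-1 + Z) + 2*Z²)
(35219 - 1184)/(K(-5*(-16)) + 40664) = (35219 - 1184)/((√(-1 - 5*(-16)) + 2*(-5*(-16))²) + 40664) = 34035/((√(-1 + 80) + 2*80²) + 40664) = 34035/((√79 + 2*6400) + 40664) = 34035/((√79 + 12800) + 40664) = 34035/((12800 + √79) + 40664) = 34035/(53464 + √79)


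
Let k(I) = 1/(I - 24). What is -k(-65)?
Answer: 1/89 ≈ 0.011236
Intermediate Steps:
k(I) = 1/(-24 + I)
-k(-65) = -1/(-24 - 65) = -1/(-89) = -1*(-1/89) = 1/89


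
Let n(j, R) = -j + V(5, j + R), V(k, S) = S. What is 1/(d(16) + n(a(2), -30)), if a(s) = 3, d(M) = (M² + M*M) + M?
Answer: 1/498 ≈ 0.0020080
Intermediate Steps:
d(M) = M + 2*M² (d(M) = (M² + M²) + M = 2*M² + M = M + 2*M²)
n(j, R) = R (n(j, R) = -j + (j + R) = -j + (R + j) = R)
1/(d(16) + n(a(2), -30)) = 1/(16*(1 + 2*16) - 30) = 1/(16*(1 + 32) - 30) = 1/(16*33 - 30) = 1/(528 - 30) = 1/498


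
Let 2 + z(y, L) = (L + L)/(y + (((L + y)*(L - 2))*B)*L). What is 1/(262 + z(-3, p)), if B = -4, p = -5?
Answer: 1117/290410 ≈ 0.0038463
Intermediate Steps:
z(y, L) = -2 + 2*L/(y - 4*L*(-2 + L)*(L + y)) (z(y, L) = -2 + (L + L)/(y + (((L + y)*(L - 2))*(-4))*L) = -2 + (2*L)/(y + (((L + y)*(-2 + L))*(-4))*L) = -2 + (2*L)/(y + (((-2 + L)*(L + y))*(-4))*L) = -2 + (2*L)/(y + (-4*(-2 + L)*(L + y))*L) = -2 + (2*L)/(y - 4*L*(-2 + L)*(L + y)) = -2 + 2*L/(y - 4*L*(-2 + L)*(L + y)))
1/(262 + z(-3, p)) = 1/(262 + 2*(-5 - 1*(-3) - 8*(-5)² + 4*(-5)³ - 8*(-5)*(-3) + 4*(-3)*(-5)²)/(-3 - 4*(-5)³ + 8*(-5)² - 4*(-3)*(-5)² + 8*(-5)*(-3))) = 1/(262 + 2*(-5 + 3 - 8*25 + 4*(-125) - 120 + 4*(-3)*25)/(-3 - 4*(-125) + 8*25 - 4*(-3)*25 + 120)) = 1/(262 + 2*(-5 + 3 - 200 - 500 - 120 - 300)/(-3 + 500 + 200 + 300 + 120)) = 1/(262 + 2*(-1122)/1117) = 1/(262 + 2*(1/1117)*(-1122)) = 1/(262 - 2244/1117) = 1/(290410/1117) = 1117/290410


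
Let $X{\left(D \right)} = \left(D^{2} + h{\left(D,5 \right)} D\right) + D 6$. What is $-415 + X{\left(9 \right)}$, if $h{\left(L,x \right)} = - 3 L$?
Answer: $-523$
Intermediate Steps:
$X{\left(D \right)} = - 2 D^{2} + 6 D$ ($X{\left(D \right)} = \left(D^{2} + - 3 D D\right) + D 6 = \left(D^{2} - 3 D^{2}\right) + 6 D = - 2 D^{2} + 6 D$)
$-415 + X{\left(9 \right)} = -415 + 2 \cdot 9 \left(3 - 9\right) = -415 + 2 \cdot 9 \left(-6\right) = -415 - 108 = -523$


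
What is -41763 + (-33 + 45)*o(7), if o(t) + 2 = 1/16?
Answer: -167145/4 ≈ -41786.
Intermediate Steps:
o(t) = -31/16 (o(t) = -2 + 1/16 = -31/16)
-41763 + (-33 + 45)*o(7) = -41763 + (-33 + 45)*(-31/16) = -41763 + 12*(-31/16) = -41763 - 93/4 = -167145/4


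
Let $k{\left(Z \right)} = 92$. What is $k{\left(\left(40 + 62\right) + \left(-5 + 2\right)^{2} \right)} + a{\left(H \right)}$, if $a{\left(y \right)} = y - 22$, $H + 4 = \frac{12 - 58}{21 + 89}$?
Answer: $\frac{3607}{55} \approx 65.582$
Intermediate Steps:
$H = - \frac{243}{55}$ ($H = -4 + \frac{12 - 58}{21 + 89} = -4 - \frac{46}{110} = -4 - \frac{23}{55} = - \frac{243}{55} \approx -4.4182$)
$a{\left(y \right)} = -22 + y$
$k{\left(\left(40 + 62\right) + \left(-5 + 2\right)^{2} \right)} + a{\left(H \right)} = 92 - \frac{1453}{55} = \frac{3607}{55}$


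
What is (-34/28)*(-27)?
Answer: 459/14 ≈ 32.786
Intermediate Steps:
(-34/28)*(-27) = ((1/28)*(-34))*(-27) = -17/14*(-27) = 459/14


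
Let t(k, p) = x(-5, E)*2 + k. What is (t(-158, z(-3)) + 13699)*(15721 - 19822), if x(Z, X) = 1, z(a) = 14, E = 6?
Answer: -55539843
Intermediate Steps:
t(k, p) = 2 + k (t(k, p) = 1*2 + k = 2 + k)
(t(-158, z(-3)) + 13699)*(15721 - 19822) = ((2 - 158) + 13699)*(15721 - 19822) = (-156 + 13699)*(-4101) = 13543*(-4101) = -55539843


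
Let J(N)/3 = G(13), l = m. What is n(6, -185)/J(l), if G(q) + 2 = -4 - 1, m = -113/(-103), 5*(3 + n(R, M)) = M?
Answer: 40/21 ≈ 1.9048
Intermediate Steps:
n(R, M) = -3 + M/5
m = 113/103 (m = -113*(-1/103) = 113/103 ≈ 1.0971)
l = 113/103 ≈ 1.0971
G(q) = -7 (G(q) = -2 + (-4 - 1) = -2 - 5 = -7)
J(N) = -21 (J(N) = 3*(-7) = -21)
n(6, -185)/J(l) = (-3 + (1/5)*(-185))/(-21) = (-3 - 37)*(-1/21) = -40*(-1/21) = 40/21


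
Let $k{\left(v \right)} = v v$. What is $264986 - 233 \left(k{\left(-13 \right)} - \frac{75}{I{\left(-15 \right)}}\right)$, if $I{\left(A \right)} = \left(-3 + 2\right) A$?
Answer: $226774$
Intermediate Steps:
$k{\left(v \right)} = v^{2}$
$I{\left(A \right)} = - A$
$264986 - 233 \left(k{\left(-13 \right)} - \frac{75}{I{\left(-15 \right)}}\right) = 264986 - 233 \left(\left(-13\right)^{2} - \frac{75}{\left(-1\right) \left(-15\right)}\right) = 264986 - 233 \left(169 - \frac{75}{15}\right) = 264986 - 233 \left(169 - 5\right) = 264986 - 233 \cdot 164 = 264986 - 38212 = 226774$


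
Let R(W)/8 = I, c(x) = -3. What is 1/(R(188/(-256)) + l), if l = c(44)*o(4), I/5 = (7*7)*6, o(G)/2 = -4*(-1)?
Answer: 1/11736 ≈ 8.5208e-5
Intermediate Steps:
o(G) = 8 (o(G) = 2*(-4*(-1)) = 2*4 = 8)
I = 1470 (I = 5*((7*7)*6) = 5*(49*6) = 5*294 = 1470)
R(W) = 11760 (R(W) = 8*1470 = 11760)
l = -24 (l = -3*8 = -24)
1/(R(188/(-256)) + l) = 1/(11760 - 24) = 1/11736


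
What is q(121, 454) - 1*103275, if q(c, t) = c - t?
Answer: -103608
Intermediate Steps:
q(121, 454) - 1*103275 = (121 - 1*454) - 1*103275 = (121 - 454) - 103275 = -333 - 103275 = -103608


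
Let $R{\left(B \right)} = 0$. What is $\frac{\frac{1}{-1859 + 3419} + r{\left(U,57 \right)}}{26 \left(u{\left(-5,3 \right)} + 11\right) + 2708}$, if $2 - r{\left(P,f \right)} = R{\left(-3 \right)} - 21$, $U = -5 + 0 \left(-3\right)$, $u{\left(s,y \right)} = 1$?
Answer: $\frac{35881}{4711200} \approx 0.0076161$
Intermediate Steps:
$U = -5$ ($U = -5 + 0 = -5$)
$r{\left(P,f \right)} = 23$ ($r{\left(P,f \right)} = 2 - \left(0 - 21\right) = 2 - -21 = 2 + 21 = 23$)
$\frac{\frac{1}{-1859 + 3419} + r{\left(U,57 \right)}}{26 \left(u{\left(-5,3 \right)} + 11\right) + 2708} = \frac{\frac{1}{-1859 + 3419} + 23}{26 \left(1 + 11\right) + 2708} = \frac{\frac{1}{1560} + 23}{26 \cdot 12 + 2708} = \frac{\frac{1}{1560} + 23}{312 + 2708} = \frac{35881}{1560 \cdot 3020} = \frac{35881}{1560} \cdot \frac{1}{3020} = \frac{35881}{4711200}$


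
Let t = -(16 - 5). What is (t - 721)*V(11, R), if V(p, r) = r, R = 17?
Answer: -12444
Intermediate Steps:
t = -11 (t = -1*11 = -11)
(t - 721)*V(11, R) = (-11 - 721)*17 = -732*17 = -12444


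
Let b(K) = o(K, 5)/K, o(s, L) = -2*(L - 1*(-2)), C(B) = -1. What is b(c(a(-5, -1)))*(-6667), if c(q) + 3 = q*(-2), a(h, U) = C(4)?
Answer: -93338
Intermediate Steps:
o(s, L) = -4 - 2*L (o(s, L) = -2*(L + 2) = -2*(2 + L) = -4 - 2*L)
a(h, U) = -1
c(q) = -3 - 2*q (c(q) = -3 + q*(-2) = -3 - 2*q)
b(K) = -14/K (b(K) = (-4 - 2*5)/K = (-4 - 10)/K = -14/K)
b(c(a(-5, -1)))*(-6667) = -14/(-3 - 2*(-1))*(-6667) = -14/(-3 + 2)*(-6667) = -14/(-1)*(-6667) = -14*(-1)*(-6667) = 14*(-6667) = -93338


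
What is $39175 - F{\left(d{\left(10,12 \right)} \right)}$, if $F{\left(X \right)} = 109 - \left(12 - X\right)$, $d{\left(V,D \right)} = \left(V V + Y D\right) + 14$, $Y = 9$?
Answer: $38856$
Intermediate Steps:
$d{\left(V,D \right)} = 14 + V^{2} + 9 D$ ($d{\left(V,D \right)} = \left(V V + 9 D\right) + 14 = \left(V^{2} + 9 D\right) + 14 = 14 + V^{2} + 9 D$)
$F{\left(X \right)} = 97 + X$ ($F{\left(X \right)} = 109 + \left(-12 + X\right) = 97 + X$)
$39175 - F{\left(d{\left(10,12 \right)} \right)} = 39175 - \left(97 + \left(14 + 10^{2} + 9 \cdot 12\right)\right) = 39175 - \left(97 + \left(14 + 100 + 108\right)\right) = 39175 - \left(97 + 222\right) = 39175 - 319 = 38856$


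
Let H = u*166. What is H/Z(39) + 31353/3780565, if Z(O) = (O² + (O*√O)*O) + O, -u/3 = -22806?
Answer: -572474388560109/2836735606055 + 11357388*√39/57719 ≈ 1027.0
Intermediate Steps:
u = 68418 (u = -3*(-22806) = 68418)
H = 11357388 (H = 68418*166 = 11357388)
Z(O) = O + O² + O^(5/2) (Z(O) = (O² + O^(3/2)*O) + O = (O² + O^(5/2)) + O = O + O² + O^(5/2))
H/Z(39) + 31353/3780565 = 11357388/(39 + 39² + 39^(5/2)) + 31353/3780565 = 11357388/(39 + 1521 + 1521*√39) + 31353*(1/3780565) = 11357388/(1560 + 1521*√39) + 31353/3780565 = 31353/3780565 + 11357388/(1560 + 1521*√39)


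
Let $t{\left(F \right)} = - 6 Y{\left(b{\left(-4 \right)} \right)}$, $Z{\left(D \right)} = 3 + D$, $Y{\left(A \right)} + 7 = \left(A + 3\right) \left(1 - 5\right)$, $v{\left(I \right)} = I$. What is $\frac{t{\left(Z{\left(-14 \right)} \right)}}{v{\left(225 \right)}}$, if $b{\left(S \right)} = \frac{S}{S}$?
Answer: $\frac{46}{75} \approx 0.61333$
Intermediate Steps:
$b{\left(S \right)} = 1$
$Y{\left(A \right)} = -19 - 4 A$ ($Y{\left(A \right)} = -7 + \left(A + 3\right) \left(1 - 5\right) = -7 + \left(3 + A\right) \left(-4\right) = -7 - \left(12 + 4 A\right) = -19 - 4 A$)
$t{\left(F \right)} = 138$ ($t{\left(F \right)} = - 6 \left(-19 - 4\right) = \left(-6\right) \left(-23\right) = 138$)
$\frac{t{\left(Z{\left(-14 \right)} \right)}}{v{\left(225 \right)}} = \frac{138}{225} = 138 \cdot \frac{1}{225} = \frac{46}{75}$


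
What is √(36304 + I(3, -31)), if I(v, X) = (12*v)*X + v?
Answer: √35191 ≈ 187.59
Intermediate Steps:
I(v, X) = v + 12*X*v (I(v, X) = 12*X*v + v = v + 12*X*v)
√(36304 + I(3, -31)) = √(36304 + 3*(1 + 12*(-31))) = √(36304 + 3*(1 - 372)) = √(36304 + 3*(-371)) = √(36304 - 1113) = √35191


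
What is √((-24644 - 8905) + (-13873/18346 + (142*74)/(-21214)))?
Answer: I*√1270467899617554931206/194596022 ≈ 183.17*I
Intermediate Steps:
√((-24644 - 8905) + (-13873/18346 + (142*74)/(-21214))) = √(-33549 + (-13873*1/18346 + 10508*(-1/21214))) = √(-33549 + (-13873/18346 - 5254/10607)) = √(-33549 - 243540795/194596022) = √(-6528745482873/194596022) = I*√1270467899617554931206/194596022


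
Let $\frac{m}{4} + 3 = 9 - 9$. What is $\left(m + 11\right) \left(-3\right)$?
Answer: $3$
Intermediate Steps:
$m = -12$ ($m = -12 + 4 \left(9 - 9\right) = -12 + 4 \cdot 0 = -12 + 0 = -12$)
$\left(m + 11\right) \left(-3\right) = \left(-12 + 11\right) \left(-3\right) = \left(-1\right) \left(-3\right) = 3$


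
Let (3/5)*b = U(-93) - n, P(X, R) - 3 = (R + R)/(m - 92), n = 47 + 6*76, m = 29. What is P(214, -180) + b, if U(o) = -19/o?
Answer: -1619581/1953 ≈ -829.28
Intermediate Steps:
n = 503 (n = 47 + 456 = 503)
P(X, R) = 3 - 2*R/63 (P(X, R) = 3 + (R + R)/(29 - 92) = 3 + (2*R)/(-63) = 3 + (2*R)*(-1/63) = 3 - 2*R/63)
b = -233800/279 (b = 5*(-19/(-93) - 1*503)/3 = 5*(-19*(-1/93) - 503)/3 = 5*(19/93 - 503)/3 = (5/3)*(-46760/93) = -233800/279 ≈ -837.99)
P(214, -180) + b = (3 - 2/63*(-180)) - 233800/279 = (3 + 40/7) - 233800/279 = 61/7 - 233800/279 = -1619581/1953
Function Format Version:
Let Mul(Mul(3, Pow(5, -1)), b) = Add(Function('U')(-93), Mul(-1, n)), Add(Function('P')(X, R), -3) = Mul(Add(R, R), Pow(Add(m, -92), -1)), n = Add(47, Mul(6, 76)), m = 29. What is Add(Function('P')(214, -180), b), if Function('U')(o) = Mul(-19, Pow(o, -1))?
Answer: Rational(-1619581, 1953) ≈ -829.28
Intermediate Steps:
n = 503 (n = Add(47, 456) = 503)
Function('P')(X, R) = Add(3, Mul(Rational(-2, 63), R)) (Function('P')(X, R) = Add(3, Mul(Add(R, R), Pow(Add(29, -92), -1))) = Add(3, Mul(Mul(2, R), Pow(-63, -1))) = Add(3, Mul(Mul(2, R), Rational(-1, 63))) = Add(3, Mul(Rational(-2, 63), R)))
b = Rational(-233800, 279) (b = Mul(Rational(5, 3), Add(Mul(-19, Pow(-93, -1)), Mul(-1, 503))) = Mul(Rational(5, 3), Add(Mul(-19, Rational(-1, 93)), -503)) = Mul(Rational(5, 3), Add(Rational(19, 93), -503)) = Mul(Rational(5, 3), Rational(-46760, 93)) = Rational(-233800, 279) ≈ -837.99)
Add(Function('P')(214, -180), b) = Add(Add(3, Mul(Rational(-2, 63), -180)), Rational(-233800, 279)) = Add(Add(3, Rational(40, 7)), Rational(-233800, 279)) = Add(Rational(61, 7), Rational(-233800, 279)) = Rational(-1619581, 1953)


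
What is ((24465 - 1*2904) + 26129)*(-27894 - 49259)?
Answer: -3679426570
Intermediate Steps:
((24465 - 1*2904) + 26129)*(-27894 - 49259) = ((24465 - 2904) + 26129)*(-77153) = (21561 + 26129)*(-77153) = 47690*(-77153) = -3679426570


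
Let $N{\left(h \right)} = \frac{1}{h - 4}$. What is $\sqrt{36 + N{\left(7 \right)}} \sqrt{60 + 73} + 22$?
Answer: $22 + \frac{\sqrt{43491}}{3} \approx 91.515$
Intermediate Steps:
$N{\left(h \right)} = \frac{1}{-4 + h}$
$\sqrt{36 + N{\left(7 \right)}} \sqrt{60 + 73} + 22 = \sqrt{36 + \frac{1}{-4 + 7}} \sqrt{60 + 73} + 22 = \sqrt{36 + \frac{1}{3}} \sqrt{133} + 22 = \sqrt{\frac{109}{3}} \sqrt{133} + 22 = \frac{\sqrt{327}}{3} \sqrt{133} + 22 = \frac{\sqrt{43491}}{3} + 22 = 22 + \frac{\sqrt{43491}}{3}$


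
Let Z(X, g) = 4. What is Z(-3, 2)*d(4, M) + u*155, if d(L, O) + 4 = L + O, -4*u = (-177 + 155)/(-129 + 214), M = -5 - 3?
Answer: -747/34 ≈ -21.971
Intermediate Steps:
M = -8
u = 11/170 (u = -(-177 + 155)/(4*(-129 + 214)) = -(-11)/(2*85) = -1/4*(-22/85) = 11/170 ≈ 0.064706)
d(L, O) = -4 + L + O (d(L, O) = -4 + (L + O) = -4 + L + O)
Z(-3, 2)*d(4, M) + u*155 = 4*(-4 + 4 - 8) + (11/170)*155 = 4*(-8) + 341/34 = -32 + 341/34 = -747/34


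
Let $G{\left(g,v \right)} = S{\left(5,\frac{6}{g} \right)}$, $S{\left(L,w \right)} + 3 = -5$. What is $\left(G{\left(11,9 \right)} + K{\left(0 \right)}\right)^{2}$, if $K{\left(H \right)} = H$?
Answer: $64$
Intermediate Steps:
$S{\left(L,w \right)} = -8$ ($S{\left(L,w \right)} = -3 - 5 = -8$)
$G{\left(g,v \right)} = -8$
$\left(G{\left(11,9 \right)} + K{\left(0 \right)}\right)^{2} = \left(-8 + 0\right)^{2} = \left(-8\right)^{2} = 64$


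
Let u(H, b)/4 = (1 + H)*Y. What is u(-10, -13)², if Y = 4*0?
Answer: 0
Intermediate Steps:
Y = 0
u(H, b) = 0 (u(H, b) = 4*((1 + H)*0) = 4*0 = 0)
u(-10, -13)² = 0² = 0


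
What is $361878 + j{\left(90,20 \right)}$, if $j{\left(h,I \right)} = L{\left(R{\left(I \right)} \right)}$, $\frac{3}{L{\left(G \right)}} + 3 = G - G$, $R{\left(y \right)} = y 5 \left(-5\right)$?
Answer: $361877$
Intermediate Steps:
$R{\left(y \right)} = - 25 y$ ($R{\left(y \right)} = 5 y \left(-5\right) = - 25 y$)
$L{\left(G \right)} = -1$ ($L{\left(G \right)} = \frac{3}{-3 + \left(G - G\right)} = \frac{3}{-3 + 0} = \frac{3}{-3} = 3 \left(- \frac{1}{3}\right) = -1$)
$j{\left(h,I \right)} = -1$
$361878 + j{\left(90,20 \right)} = 361878 - 1 = 361877$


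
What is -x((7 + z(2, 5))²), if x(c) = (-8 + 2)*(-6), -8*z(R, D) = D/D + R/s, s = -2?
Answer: -36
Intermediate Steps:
z(R, D) = -⅛ + R/16 (z(R, D) = -(D/D + R/(-2))/8 = -(1 + R*(-½))/8 = -(1 - R/2)/8 = -⅛ + R/16)
x(c) = 36 (x(c) = -6*(-6) = 36)
-x((7 + z(2, 5))²) = -1*36 = -36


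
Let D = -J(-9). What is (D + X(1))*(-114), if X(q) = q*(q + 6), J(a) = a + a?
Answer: -2850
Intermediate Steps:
J(a) = 2*a
X(q) = q*(6 + q)
D = 18 (D = -2*(-9) = -1*(-18) = 18)
(D + X(1))*(-114) = (18 + 1*(6 + 1))*(-114) = (18 + 1*7)*(-114) = (18 + 7)*(-114) = 25*(-114) = -2850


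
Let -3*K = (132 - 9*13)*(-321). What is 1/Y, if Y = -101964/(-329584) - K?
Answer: -82396/132220089 ≈ -0.00062317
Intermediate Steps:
K = 1605 (K = -(132 - 9*13)*(-321)/3 = -(132 - 117)*(-321)/3 = -5*(-321) = -1/3*(-4815) = 1605)
Y = -132220089/82396 (Y = -101964/(-329584) - 1*1605 = -101964*(-1/329584) - 1605 = 25491/82396 - 1605 = -132220089/82396 ≈ -1604.7)
1/Y = 1/(-132220089/82396) = -82396/132220089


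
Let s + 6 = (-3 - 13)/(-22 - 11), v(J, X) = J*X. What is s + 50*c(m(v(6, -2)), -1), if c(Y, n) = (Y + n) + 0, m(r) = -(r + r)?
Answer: 37768/33 ≈ 1144.5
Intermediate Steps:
m(r) = -2*r
c(Y, n) = Y + n
s = -182/33 (s = -6 + (-3 - 13)/(-22 - 11) = -6 - 16/(-33) = -6 - 16*(-1/33) = -6 + 16/33 = -182/33 ≈ -5.5152)
s + 50*c(m(v(6, -2)), -1) = -182/33 + 50*(-12*(-2) - 1) = -182/33 + 50*(-2*(-12) - 1) = -182/33 + 50*(24 - 1) = -182/33 + 50*23 = -182/33 + 1150 = 37768/33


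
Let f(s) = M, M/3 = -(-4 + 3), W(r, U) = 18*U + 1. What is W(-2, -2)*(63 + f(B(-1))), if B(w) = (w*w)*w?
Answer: -2310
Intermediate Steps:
B(w) = w**3 (B(w) = w**2*w = w**3)
W(r, U) = 1 + 18*U
M = 3 (M = 3*(-(-4 + 3)) = 3*(-(-1)) = 3*(-1*(-1)) = 3*1 = 3)
f(s) = 3
W(-2, -2)*(63 + f(B(-1))) = (1 + 18*(-2))*(63 + 3) = (1 - 36)*66 = -35*66 = -2310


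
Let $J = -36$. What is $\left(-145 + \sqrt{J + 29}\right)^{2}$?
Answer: $\left(145 - i \sqrt{7}\right)^{2} \approx 21018.0 - 767.27 i$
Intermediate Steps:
$\left(-145 + \sqrt{J + 29}\right)^{2} = \left(-145 + \sqrt{-36 + 29}\right)^{2} = \left(-145 + \sqrt{-7}\right)^{2} = \left(-145 + i \sqrt{7}\right)^{2}$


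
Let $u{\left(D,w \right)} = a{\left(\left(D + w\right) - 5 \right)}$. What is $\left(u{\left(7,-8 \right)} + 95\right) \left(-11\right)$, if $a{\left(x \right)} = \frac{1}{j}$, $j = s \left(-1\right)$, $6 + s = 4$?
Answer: $- \frac{2101}{2} \approx -1050.5$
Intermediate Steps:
$s = -2$ ($s = -6 + 4 = -2$)
$j = 2$ ($j = \left(-2\right) \left(-1\right) = 2$)
$a{\left(x \right)} = \frac{1}{2}$
$u{\left(D,w \right)} = \frac{1}{2}$
$\left(u{\left(7,-8 \right)} + 95\right) \left(-11\right) = \left(\frac{1}{2} + 95\right) \left(-11\right) = \frac{191}{2} \left(-11\right) = - \frac{2101}{2}$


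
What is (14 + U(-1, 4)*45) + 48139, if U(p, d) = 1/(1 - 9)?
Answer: 385179/8 ≈ 48147.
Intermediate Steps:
U(p, d) = -⅛ (U(p, d) = 1/(-8) = -⅛)
(14 + U(-1, 4)*45) + 48139 = (14 - ⅛*45) + 48139 = (14 - 45/8) + 48139 = 67/8 + 48139 = 385179/8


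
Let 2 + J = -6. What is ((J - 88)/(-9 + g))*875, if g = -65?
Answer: 42000/37 ≈ 1135.1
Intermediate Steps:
J = -8 (J = -2 - 6 = -8)
((J - 88)/(-9 + g))*875 = ((-8 - 88)/(-9 - 65))*875 = -96/(-74)*875 = -96*(-1/74)*875 = (48/37)*875 = 42000/37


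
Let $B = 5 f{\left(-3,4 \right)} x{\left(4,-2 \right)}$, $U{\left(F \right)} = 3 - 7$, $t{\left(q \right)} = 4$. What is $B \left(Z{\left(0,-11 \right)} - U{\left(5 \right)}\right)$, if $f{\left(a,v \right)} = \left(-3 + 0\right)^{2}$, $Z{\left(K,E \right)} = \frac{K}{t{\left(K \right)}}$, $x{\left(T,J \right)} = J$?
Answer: $-360$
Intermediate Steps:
$U{\left(F \right)} = -4$
$Z{\left(K,E \right)} = \frac{K}{4}$
$f{\left(a,v \right)} = 9$ ($f{\left(a,v \right)} = \left(-3\right)^{2} = 9$)
$B = -90$ ($B = 5 \cdot 9 \left(-2\right) = 45 \left(-2\right) = -90$)
$B \left(Z{\left(0,-11 \right)} - U{\left(5 \right)}\right) = - 90 \left(\frac{1}{4} \cdot 0 - -4\right) = - 90 \left(0 + 4\right) = \left(-90\right) 4 = -360$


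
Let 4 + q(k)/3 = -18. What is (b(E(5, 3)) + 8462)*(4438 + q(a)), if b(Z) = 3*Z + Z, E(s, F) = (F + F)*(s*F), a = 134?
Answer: 38569784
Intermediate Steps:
q(k) = -66 (q(k) = -12 + 3*(-18) = -12 - 54 = -66)
E(s, F) = 2*s*F² (E(s, F) = (2*F)*(F*s) = 2*s*F²)
b(Z) = 4*Z
(b(E(5, 3)) + 8462)*(4438 + q(a)) = (4*(2*5*3²) + 8462)*(4438 - 66) = (4*(2*5*9) + 8462)*4372 = (4*90 + 8462)*4372 = (360 + 8462)*4372 = 8822*4372 = 38569784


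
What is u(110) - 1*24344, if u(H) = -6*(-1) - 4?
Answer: -24342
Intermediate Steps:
u(H) = 2 (u(H) = 6 - 4 = 2)
u(110) - 1*24344 = 2 - 1*24344 = 2 - 24344 = -24342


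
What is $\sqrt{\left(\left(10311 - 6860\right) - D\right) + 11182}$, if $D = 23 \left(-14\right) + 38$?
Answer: $\sqrt{14917} \approx 122.14$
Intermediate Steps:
$D = -284$ ($D = -322 + 38 = -284$)
$\sqrt{\left(\left(10311 - 6860\right) - D\right) + 11182} = \sqrt{\left(\left(10311 - 6860\right) - -284\right) + 11182} = \sqrt{\left(\left(10311 - 6860\right) + 284\right) + 11182} = \sqrt{\left(3451 + 284\right) + 11182} = \sqrt{3735 + 11182} = \sqrt{14917}$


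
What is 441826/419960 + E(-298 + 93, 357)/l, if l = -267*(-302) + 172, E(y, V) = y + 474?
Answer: 8953790249/8483821940 ≈ 1.0554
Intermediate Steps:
E(y, V) = 474 + y
l = 80806 (l = 80634 + 172 = 80806)
441826/419960 + E(-298 + 93, 357)/l = 441826/419960 + (474 + (-298 + 93))/80806 = 441826*(1/419960) + (474 - 205)*(1/80806) = 220913/209980 + 269*(1/80806) = 220913/209980 + 269/80806 = 8953790249/8483821940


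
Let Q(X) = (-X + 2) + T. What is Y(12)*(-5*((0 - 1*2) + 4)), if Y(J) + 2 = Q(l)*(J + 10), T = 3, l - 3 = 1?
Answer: -200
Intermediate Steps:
l = 4 (l = 3 + 1 = 4)
Q(X) = 5 - X (Q(X) = (-X + 2) + 3 = (2 - X) + 3 = 5 - X)
Y(J) = 8 + J (Y(J) = -2 + (5 - 1*4)*(J + 10) = -2 + (5 - 4)*(10 + J) = -2 + 1*(10 + J) = -2 + (10 + J) = 8 + J)
Y(12)*(-5*((0 - 1*2) + 4)) = (8 + 12)*(-5*((0 - 1*2) + 4)) = 20*(-5*((0 - 2) + 4)) = 20*(-5*(-2 + 4)) = 20*(-5*2) = 20*(-10) = -200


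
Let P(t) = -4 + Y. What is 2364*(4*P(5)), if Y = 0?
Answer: -37824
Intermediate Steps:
P(t) = -4 (P(t) = -4 + 0 = -4)
2364*(4*P(5)) = 2364*(4*(-4)) = 2364*(-16) = -37824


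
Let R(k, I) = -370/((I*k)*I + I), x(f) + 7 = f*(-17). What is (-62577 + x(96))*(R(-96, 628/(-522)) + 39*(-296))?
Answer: 235859643593112/318239 ≈ 7.4114e+8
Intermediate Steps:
x(f) = -7 - 17*f (x(f) = -7 + f*(-17) = -7 - 17*f)
R(k, I) = -370/(I + k*I²) (R(k, I) = -370/(k*I² + I) = -370/(I + k*I²))
(-62577 + x(96))*(R(-96, 628/(-522)) + 39*(-296)) = (-62577 + (-7 - 17*96))*(-370/((628/(-522))*(1 + (628/(-522))*(-96))) + 39*(-296)) = (-62577 + (-7 - 1632))*(-370/((628*(-1/522))*(1 + (628*(-1/522))*(-96))) - 11544) = (-62577 - 1639)*(-370/((-314/261)*(1 - 314/261*(-96))) - 11544) = -64216*(-370*(-261/314)/(1 + 10048/87) - 11544) = -64216*(-370*(-261/314)/10135/87 - 11544) = -64216*(-370*(-261/314)*87/10135 - 11544) = -64216*(840159/318239 - 11544) = -64216*(-3672910857/318239) = 235859643593112/318239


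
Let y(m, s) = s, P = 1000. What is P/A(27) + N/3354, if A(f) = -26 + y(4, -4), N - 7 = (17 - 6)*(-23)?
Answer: -56023/1677 ≈ -33.407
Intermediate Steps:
N = -246 (N = 7 + (17 - 6)*(-23) = 7 + 11*(-23) = 7 - 253 = -246)
A(f) = -30 (A(f) = -26 - 4 = -30)
P/A(27) + N/3354 = 1000/(-30) - 246/3354 = 1000*(-1/30) - 246*1/3354 = -100/3 - 41/559 = -56023/1677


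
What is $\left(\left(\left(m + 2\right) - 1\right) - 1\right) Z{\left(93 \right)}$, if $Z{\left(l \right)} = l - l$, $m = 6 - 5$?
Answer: $0$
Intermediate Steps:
$m = 1$ ($m = 6 - 5 = 1$)
$Z{\left(l \right)} = 0$
$\left(\left(\left(m + 2\right) - 1\right) - 1\right) Z{\left(93 \right)} = \left(\left(\left(1 + 2\right) - 1\right) - 1\right) 0 = \left(\left(3 - 1\right) - 1\right) 0 = \left(2 - 1\right) 0 = 1 \cdot 0 = 0$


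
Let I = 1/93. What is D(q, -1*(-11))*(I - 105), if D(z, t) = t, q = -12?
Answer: -107404/93 ≈ -1154.9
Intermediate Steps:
I = 1/93 ≈ 0.010753
D(q, -1*(-11))*(I - 105) = (-1*(-11))*(1/93 - 105) = 11*(-9764/93) = -107404/93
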